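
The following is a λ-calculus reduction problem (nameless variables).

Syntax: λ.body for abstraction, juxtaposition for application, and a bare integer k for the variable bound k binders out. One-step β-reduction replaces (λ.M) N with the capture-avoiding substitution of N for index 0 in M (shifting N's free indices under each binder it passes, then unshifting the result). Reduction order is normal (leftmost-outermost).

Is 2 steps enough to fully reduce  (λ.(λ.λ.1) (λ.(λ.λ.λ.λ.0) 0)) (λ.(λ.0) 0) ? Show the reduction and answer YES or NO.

Answer: NO — after 2 steps the term is λ.λ.(λ.λ.λ.λ.0) 0, not yet normal

Reduction:
  start: (λ.(λ.λ.1) (λ.(λ.λ.λ.λ.0) 0)) (λ.(λ.0) 0)
  [1] (λ.λ.1) (λ.(λ.λ.λ.λ.0) 0)
  [2] λ.λ.(λ.λ.λ.λ.0) 0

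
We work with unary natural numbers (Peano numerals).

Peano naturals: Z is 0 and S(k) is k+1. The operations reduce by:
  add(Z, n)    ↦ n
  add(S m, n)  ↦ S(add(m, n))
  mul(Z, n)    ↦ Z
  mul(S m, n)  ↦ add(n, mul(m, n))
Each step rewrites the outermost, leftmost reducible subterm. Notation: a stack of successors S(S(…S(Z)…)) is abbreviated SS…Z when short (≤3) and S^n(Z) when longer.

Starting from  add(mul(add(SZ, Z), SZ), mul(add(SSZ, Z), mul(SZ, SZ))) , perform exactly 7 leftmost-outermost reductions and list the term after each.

  start: add(mul(add(SZ, Z), SZ), mul(add(SSZ, Z), mul(SZ, SZ)))
  [1] add(mul(S(add(Z, Z)), SZ), mul(add(SSZ, Z), mul(SZ, SZ)))
  [2] add(add(SZ, mul(add(Z, Z), SZ)), mul(add(SSZ, Z), mul(SZ, SZ)))
  [3] add(S(add(Z, mul(add(Z, Z), SZ))), mul(add(SSZ, Z), mul(SZ, SZ)))
  [4] S(add(add(Z, mul(add(Z, Z), SZ)), mul(add(SSZ, Z), mul(SZ, SZ))))
  [5] S(add(mul(add(Z, Z), SZ), mul(add(SSZ, Z), mul(SZ, SZ))))
  [6] S(add(mul(Z, SZ), mul(add(SSZ, Z), mul(SZ, SZ))))
  [7] S(add(Z, mul(add(SSZ, Z), mul(SZ, SZ))))

Answer: after 7 steps: S(add(Z, mul(add(SSZ, Z), mul(SZ, SZ))))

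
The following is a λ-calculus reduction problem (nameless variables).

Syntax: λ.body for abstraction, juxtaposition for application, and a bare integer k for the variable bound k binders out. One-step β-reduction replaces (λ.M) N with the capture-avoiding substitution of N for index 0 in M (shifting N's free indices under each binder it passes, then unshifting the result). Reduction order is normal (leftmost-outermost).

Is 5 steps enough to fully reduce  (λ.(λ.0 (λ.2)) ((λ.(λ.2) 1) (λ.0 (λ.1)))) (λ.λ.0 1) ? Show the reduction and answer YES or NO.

  start: (λ.(λ.0 (λ.2)) ((λ.(λ.2) 1) (λ.0 (λ.1)))) (λ.λ.0 1)
  step 1: (λ.0 (λ.λ.λ.0 1)) ((λ.(λ.λ.λ.0 1) (λ.λ.0 1)) (λ.0 (λ.1)))
  step 2: (λ.(λ.λ.λ.0 1) (λ.λ.0 1)) (λ.0 (λ.1)) (λ.λ.λ.0 1)
  step 3: (λ.λ.λ.0 1) (λ.λ.0 1) (λ.λ.λ.0 1)
  step 4: (λ.λ.0 1) (λ.λ.λ.0 1)
  step 5: λ.0 (λ.λ.λ.0 1)

Answer: YES — reaches normal form λ.0 (λ.λ.λ.0 1) in 5 ≤ 5 steps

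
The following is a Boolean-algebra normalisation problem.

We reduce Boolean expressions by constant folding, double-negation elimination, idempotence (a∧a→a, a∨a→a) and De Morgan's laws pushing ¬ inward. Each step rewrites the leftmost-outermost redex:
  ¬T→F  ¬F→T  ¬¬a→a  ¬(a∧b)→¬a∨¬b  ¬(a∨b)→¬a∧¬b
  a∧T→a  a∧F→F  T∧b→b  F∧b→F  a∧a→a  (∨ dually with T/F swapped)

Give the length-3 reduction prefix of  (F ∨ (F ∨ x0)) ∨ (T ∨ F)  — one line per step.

Answer: after 3 steps: x0 ∨ T

Derivation:
  start: (F ∨ (F ∨ x0)) ∨ (T ∨ F)
  step 1: (F ∨ x0) ∨ (T ∨ F)
  step 2: x0 ∨ (T ∨ F)
  step 3: x0 ∨ T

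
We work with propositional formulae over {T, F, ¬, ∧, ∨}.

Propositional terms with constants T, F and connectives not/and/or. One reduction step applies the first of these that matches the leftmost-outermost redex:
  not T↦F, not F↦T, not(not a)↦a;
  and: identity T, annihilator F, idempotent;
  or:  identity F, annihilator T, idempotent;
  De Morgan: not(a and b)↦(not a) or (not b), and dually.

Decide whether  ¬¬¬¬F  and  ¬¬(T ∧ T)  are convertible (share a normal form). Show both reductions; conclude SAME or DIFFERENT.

Term A:
  start: ¬¬¬¬F
  [1] ¬¬F
  [2] F

Term B:
  start: ¬¬(T ∧ T)
  [1] T ∧ T
  [2] T

Answer: DIFFERENT — A ⇓ F, B ⇓ T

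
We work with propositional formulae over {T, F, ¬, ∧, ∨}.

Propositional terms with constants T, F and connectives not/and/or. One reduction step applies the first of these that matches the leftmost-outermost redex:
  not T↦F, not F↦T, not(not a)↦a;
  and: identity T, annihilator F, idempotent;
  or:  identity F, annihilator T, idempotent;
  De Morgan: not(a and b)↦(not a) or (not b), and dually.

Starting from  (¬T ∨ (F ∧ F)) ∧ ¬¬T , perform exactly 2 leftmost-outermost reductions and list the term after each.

Answer: after 2 steps: (F ∧ F) ∧ ¬¬T

Derivation:
  start: (¬T ∨ (F ∧ F)) ∧ ¬¬T
  →1  (F ∨ (F ∧ F)) ∧ ¬¬T
  →2  (F ∧ F) ∧ ¬¬T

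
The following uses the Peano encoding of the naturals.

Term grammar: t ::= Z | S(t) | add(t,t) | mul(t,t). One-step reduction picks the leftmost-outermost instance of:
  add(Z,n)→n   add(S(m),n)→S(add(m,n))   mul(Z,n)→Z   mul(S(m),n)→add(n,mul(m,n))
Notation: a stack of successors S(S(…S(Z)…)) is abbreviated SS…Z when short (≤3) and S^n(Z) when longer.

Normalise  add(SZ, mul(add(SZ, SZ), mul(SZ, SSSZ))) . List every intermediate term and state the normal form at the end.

  start: add(SZ, mul(add(SZ, SZ), mul(SZ, SSSZ)))
  →1  S(add(Z, mul(add(SZ, SZ), mul(SZ, SSSZ))))
  →2  S(mul(add(SZ, SZ), mul(SZ, SSSZ)))
  →3  S(mul(S(add(Z, SZ)), mul(SZ, SSSZ)))
  →4  S(add(mul(SZ, SSSZ), mul(add(Z, SZ), mul(SZ, SSSZ))))
  →5  S(add(add(SSSZ, mul(Z, SSSZ)), mul(add(Z, SZ), mul(SZ, SSSZ))))
  →6  S(add(S(add(SSZ, mul(Z, SSSZ))), mul(add(Z, SZ), mul(SZ, SSSZ))))
  →7  S(S(add(add(SSZ, mul(Z, SSSZ)), mul(add(Z, SZ), mul(SZ, SSSZ)))))
  →8  S(S(add(S(add(SZ, mul(Z, SSSZ))), mul(add(Z, SZ), mul(SZ, SSSZ)))))
  →9  S(S(S(add(add(SZ, mul(Z, SSSZ)), mul(add(Z, SZ), mul(SZ, SSSZ))))))
  →10  S(S(S(add(S(add(Z, mul(Z, SSSZ))), mul(add(Z, SZ), mul(SZ, SSSZ))))))
  →11  S(S(S(S(add(add(Z, mul(Z, SSSZ)), mul(add(Z, SZ), mul(SZ, SSSZ)))))))
  →12  S(S(S(S(add(mul(Z, SSSZ), mul(add(Z, SZ), mul(SZ, SSSZ)))))))
  →13  S(S(S(S(add(Z, mul(add(Z, SZ), mul(SZ, SSSZ)))))))
  →14  S(S(S(S(mul(add(Z, SZ), mul(SZ, SSSZ))))))
  →15  S(S(S(S(mul(SZ, mul(SZ, SSSZ))))))
  →16  S(S(S(S(add(mul(SZ, SSSZ), mul(Z, mul(SZ, SSSZ)))))))
  →17  S(S(S(S(add(add(SSSZ, mul(Z, SSSZ)), mul(Z, mul(SZ, SSSZ)))))))
  →18  S(S(S(S(add(S(add(SSZ, mul(Z, SSSZ))), mul(Z, mul(SZ, SSSZ)))))))
  →19  S(S(S(S(S(add(add(SSZ, mul(Z, SSSZ)), mul(Z, mul(SZ, SSSZ))))))))
  →20  S(S(S(S(S(add(S(add(SZ, mul(Z, SSSZ))), mul(Z, mul(SZ, SSSZ))))))))
  →21  S(S(S(S(S(S(add(add(SZ, mul(Z, SSSZ)), mul(Z, mul(SZ, SSSZ)))))))))
  →22  S(S(S(S(S(S(add(S(add(Z, mul(Z, SSSZ))), mul(Z, mul(SZ, SSSZ)))))))))
  →23  S(S(S(S(S(S(S(add(add(Z, mul(Z, SSSZ)), mul(Z, mul(SZ, SSSZ))))))))))
  →24  S(S(S(S(S(S(S(add(mul(Z, SSSZ), mul(Z, mul(SZ, SSSZ))))))))))
  →25  S(S(S(S(S(S(S(add(Z, mul(Z, mul(SZ, SSSZ))))))))))
  →26  S(S(S(S(S(S(S(mul(Z, mul(SZ, SSSZ)))))))))
  →27  S^7(Z)

Answer: normal form = S^7(Z)  (in 27 steps)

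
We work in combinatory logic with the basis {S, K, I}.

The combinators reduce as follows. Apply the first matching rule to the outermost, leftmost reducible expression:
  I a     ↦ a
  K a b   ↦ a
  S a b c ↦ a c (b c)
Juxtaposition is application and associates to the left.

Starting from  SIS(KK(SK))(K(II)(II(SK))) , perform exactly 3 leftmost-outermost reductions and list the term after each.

  start: SIS(KK(SK))(K(II)(II(SK)))
  [1] I(KK(SK))(S(KK(SK)))(K(II)(II(SK)))
  [2] KK(SK)(S(KK(SK)))(K(II)(II(SK)))
  [3] K(S(KK(SK)))(K(II)(II(SK)))

Answer: after 3 steps: K(S(KK(SK)))(K(II)(II(SK)))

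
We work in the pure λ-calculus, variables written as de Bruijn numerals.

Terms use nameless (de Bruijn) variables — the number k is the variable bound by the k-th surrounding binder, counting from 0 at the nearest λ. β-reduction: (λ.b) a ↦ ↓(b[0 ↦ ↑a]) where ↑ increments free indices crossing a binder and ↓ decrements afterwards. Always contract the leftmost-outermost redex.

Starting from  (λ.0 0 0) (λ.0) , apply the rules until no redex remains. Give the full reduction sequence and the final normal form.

  start: (λ.0 0 0) (λ.0)
  step 1: (λ.0) (λ.0) (λ.0)
  step 2: (λ.0) (λ.0)
  step 3: λ.0

Answer: normal form = λ.0  (in 3 steps)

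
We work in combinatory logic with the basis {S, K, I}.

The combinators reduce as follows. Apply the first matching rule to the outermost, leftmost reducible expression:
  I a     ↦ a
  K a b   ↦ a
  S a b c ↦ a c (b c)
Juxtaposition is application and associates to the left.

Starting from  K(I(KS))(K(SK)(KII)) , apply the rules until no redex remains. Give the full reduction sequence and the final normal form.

Answer: normal form = KS  (in 2 steps)

Derivation:
  start: K(I(KS))(K(SK)(KII))
  →1  I(KS)
  →2  KS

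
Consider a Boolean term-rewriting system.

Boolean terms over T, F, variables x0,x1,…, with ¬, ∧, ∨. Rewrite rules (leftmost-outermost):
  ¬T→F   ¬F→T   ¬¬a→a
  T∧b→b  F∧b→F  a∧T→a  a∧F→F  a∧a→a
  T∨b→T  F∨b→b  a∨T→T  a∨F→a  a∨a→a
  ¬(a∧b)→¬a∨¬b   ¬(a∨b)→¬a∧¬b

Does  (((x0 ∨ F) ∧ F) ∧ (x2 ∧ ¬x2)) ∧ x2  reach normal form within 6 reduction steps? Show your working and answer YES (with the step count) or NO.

  start: (((x0 ∨ F) ∧ F) ∧ (x2 ∧ ¬x2)) ∧ x2
  [1] (F ∧ (x2 ∧ ¬x2)) ∧ x2
  [2] F ∧ x2
  [3] F

Answer: YES — reaches normal form F in 3 ≤ 6 steps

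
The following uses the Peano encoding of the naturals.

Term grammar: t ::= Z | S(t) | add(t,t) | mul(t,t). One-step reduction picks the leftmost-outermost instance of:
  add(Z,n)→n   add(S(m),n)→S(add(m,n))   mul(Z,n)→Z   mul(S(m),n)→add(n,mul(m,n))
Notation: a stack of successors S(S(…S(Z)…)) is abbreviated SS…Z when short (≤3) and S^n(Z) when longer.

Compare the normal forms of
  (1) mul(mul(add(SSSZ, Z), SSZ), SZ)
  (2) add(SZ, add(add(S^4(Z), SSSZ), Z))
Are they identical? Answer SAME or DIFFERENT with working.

Term A:
  start: mul(mul(add(SSSZ, Z), SSZ), SZ)
  →1  mul(mul(S(add(SSZ, Z)), SSZ), SZ)
  →2  mul(add(SSZ, mul(add(SSZ, Z), SSZ)), SZ)
  →3  mul(S(add(SZ, mul(add(SSZ, Z), SSZ))), SZ)
  →4  add(SZ, mul(add(SZ, mul(add(SSZ, Z), SSZ)), SZ))
  →5  S(add(Z, mul(add(SZ, mul(add(SSZ, Z), SSZ)), SZ)))
  →6  S(mul(add(SZ, mul(add(SSZ, Z), SSZ)), SZ))
  →7  S(mul(S(add(Z, mul(add(SSZ, Z), SSZ))), SZ))
  →8  S(add(SZ, mul(add(Z, mul(add(SSZ, Z), SSZ)), SZ)))
  →9  S(S(add(Z, mul(add(Z, mul(add(SSZ, Z), SSZ)), SZ))))
  →10  S(S(mul(add(Z, mul(add(SSZ, Z), SSZ)), SZ)))
  →11  S(S(mul(mul(add(SSZ, Z), SSZ), SZ)))
  →12  S(S(mul(mul(S(add(SZ, Z)), SSZ), SZ)))
  →13  S(S(mul(add(SSZ, mul(add(SZ, Z), SSZ)), SZ)))
  →14  S(S(mul(S(add(SZ, mul(add(SZ, Z), SSZ))), SZ)))
  →15  S(S(add(SZ, mul(add(SZ, mul(add(SZ, Z), SSZ)), SZ))))
  →16  S(S(S(add(Z, mul(add(SZ, mul(add(SZ, Z), SSZ)), SZ)))))
  →17  S(S(S(mul(add(SZ, mul(add(SZ, Z), SSZ)), SZ))))
  →18  S(S(S(mul(S(add(Z, mul(add(SZ, Z), SSZ))), SZ))))
  →19  S(S(S(add(SZ, mul(add(Z, mul(add(SZ, Z), SSZ)), SZ)))))
  →20  S(S(S(S(add(Z, mul(add(Z, mul(add(SZ, Z), SSZ)), SZ))))))
  →21  S(S(S(S(mul(add(Z, mul(add(SZ, Z), SSZ)), SZ)))))
  →22  S(S(S(S(mul(mul(add(SZ, Z), SSZ), SZ)))))
  →23  S(S(S(S(mul(mul(S(add(Z, Z)), SSZ), SZ)))))
  →24  S(S(S(S(mul(add(SSZ, mul(add(Z, Z), SSZ)), SZ)))))
  →25  S(S(S(S(mul(S(add(SZ, mul(add(Z, Z), SSZ))), SZ)))))
  →26  S(S(S(S(add(SZ, mul(add(SZ, mul(add(Z, Z), SSZ)), SZ))))))
  →27  S(S(S(S(S(add(Z, mul(add(SZ, mul(add(Z, Z), SSZ)), SZ)))))))
  →28  S(S(S(S(S(mul(add(SZ, mul(add(Z, Z), SSZ)), SZ))))))
  →29  S(S(S(S(S(mul(S(add(Z, mul(add(Z, Z), SSZ))), SZ))))))
  →30  S(S(S(S(S(add(SZ, mul(add(Z, mul(add(Z, Z), SSZ)), SZ)))))))
  →31  S(S(S(S(S(S(add(Z, mul(add(Z, mul(add(Z, Z), SSZ)), SZ))))))))
  →32  S(S(S(S(S(S(mul(add(Z, mul(add(Z, Z), SSZ)), SZ)))))))
  →33  S(S(S(S(S(S(mul(mul(add(Z, Z), SSZ), SZ)))))))
  →34  S(S(S(S(S(S(mul(mul(Z, SSZ), SZ)))))))
  →35  S(S(S(S(S(S(mul(Z, SZ)))))))
  →36  S^6(Z)

Term B:
  start: add(SZ, add(add(S^4(Z), SSSZ), Z))
  →1  S(add(Z, add(add(S^4(Z), SSSZ), Z)))
  →2  S(add(add(S^4(Z), SSSZ), Z))
  →3  S(add(S(add(SSSZ, SSSZ)), Z))
  →4  S(S(add(add(SSSZ, SSSZ), Z)))
  →5  S(S(add(S(add(SSZ, SSSZ)), Z)))
  →6  S(S(S(add(add(SSZ, SSSZ), Z))))
  →7  S(S(S(add(S(add(SZ, SSSZ)), Z))))
  →8  S(S(S(S(add(add(SZ, SSSZ), Z)))))
  →9  S(S(S(S(add(S(add(Z, SSSZ)), Z)))))
  →10  S(S(S(S(S(add(add(Z, SSSZ), Z))))))
  →11  S(S(S(S(S(add(SSSZ, Z))))))
  →12  S(S(S(S(S(S(add(SSZ, Z)))))))
  →13  S(S(S(S(S(S(S(add(SZ, Z))))))))
  →14  S(S(S(S(S(S(S(S(add(Z, Z)))))))))
  →15  S^8(Z)

Answer: DIFFERENT — A ⇓ S^6(Z), B ⇓ S^8(Z)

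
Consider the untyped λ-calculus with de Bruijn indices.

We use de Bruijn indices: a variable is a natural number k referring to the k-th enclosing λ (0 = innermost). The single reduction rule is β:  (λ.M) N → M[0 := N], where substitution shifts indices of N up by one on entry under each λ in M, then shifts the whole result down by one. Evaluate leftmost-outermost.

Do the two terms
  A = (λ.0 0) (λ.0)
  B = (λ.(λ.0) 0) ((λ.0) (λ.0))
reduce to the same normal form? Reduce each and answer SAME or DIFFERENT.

Answer: SAME — A ⇓ λ.0, B ⇓ λ.0

Reduction:
Term A:
  start: (λ.0 0) (λ.0)
  [1] (λ.0) (λ.0)
  [2] λ.0

Term B:
  start: (λ.(λ.0) 0) ((λ.0) (λ.0))
  [1] (λ.0) ((λ.0) (λ.0))
  [2] (λ.0) (λ.0)
  [3] λ.0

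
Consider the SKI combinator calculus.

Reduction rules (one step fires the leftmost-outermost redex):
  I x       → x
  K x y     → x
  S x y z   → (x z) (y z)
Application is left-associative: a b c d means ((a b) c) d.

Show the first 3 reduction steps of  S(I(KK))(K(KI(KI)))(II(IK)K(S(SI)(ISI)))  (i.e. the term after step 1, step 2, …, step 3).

Answer: after 3 steps: K(K(KI(KI))(II(IK)K(S(SI)(ISI))))

Reduction:
  start: S(I(KK))(K(KI(KI)))(II(IK)K(S(SI)(ISI)))
  →1  I(KK)(II(IK)K(S(SI)(ISI)))(K(KI(KI))(II(IK)K(S(SI)(ISI))))
  →2  KK(II(IK)K(S(SI)(ISI)))(K(KI(KI))(II(IK)K(S(SI)(ISI))))
  →3  K(K(KI(KI))(II(IK)K(S(SI)(ISI))))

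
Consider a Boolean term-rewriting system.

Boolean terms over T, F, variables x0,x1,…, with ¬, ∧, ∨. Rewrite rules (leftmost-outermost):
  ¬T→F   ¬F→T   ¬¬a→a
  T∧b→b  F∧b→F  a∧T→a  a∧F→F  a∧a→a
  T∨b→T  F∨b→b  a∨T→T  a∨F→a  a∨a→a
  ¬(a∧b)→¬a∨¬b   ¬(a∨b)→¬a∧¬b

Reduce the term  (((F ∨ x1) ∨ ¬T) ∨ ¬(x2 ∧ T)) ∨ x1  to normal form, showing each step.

Answer: normal form = (x1 ∨ ¬x2) ∨ x1  (in 6 steps)

Derivation:
  start: (((F ∨ x1) ∨ ¬T) ∨ ¬(x2 ∧ T)) ∨ x1
  step 1: ((x1 ∨ ¬T) ∨ ¬(x2 ∧ T)) ∨ x1
  step 2: ((x1 ∨ F) ∨ ¬(x2 ∧ T)) ∨ x1
  step 3: (x1 ∨ ¬(x2 ∧ T)) ∨ x1
  step 4: (x1 ∨ (¬x2 ∨ ¬T)) ∨ x1
  step 5: (x1 ∨ (¬x2 ∨ F)) ∨ x1
  step 6: (x1 ∨ ¬x2) ∨ x1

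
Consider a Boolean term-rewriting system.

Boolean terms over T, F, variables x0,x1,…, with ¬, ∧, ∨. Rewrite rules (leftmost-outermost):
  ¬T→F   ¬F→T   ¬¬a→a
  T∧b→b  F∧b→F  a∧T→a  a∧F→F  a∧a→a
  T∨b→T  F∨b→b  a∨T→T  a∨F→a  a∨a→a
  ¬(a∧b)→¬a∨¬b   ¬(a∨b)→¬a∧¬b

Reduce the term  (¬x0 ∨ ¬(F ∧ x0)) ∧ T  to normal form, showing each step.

  start: (¬x0 ∨ ¬(F ∧ x0)) ∧ T
  [1] ¬x0 ∨ ¬(F ∧ x0)
  [2] ¬x0 ∨ (¬F ∨ ¬x0)
  [3] ¬x0 ∨ (T ∨ ¬x0)
  [4] ¬x0 ∨ T
  [5] T

Answer: normal form = T  (in 5 steps)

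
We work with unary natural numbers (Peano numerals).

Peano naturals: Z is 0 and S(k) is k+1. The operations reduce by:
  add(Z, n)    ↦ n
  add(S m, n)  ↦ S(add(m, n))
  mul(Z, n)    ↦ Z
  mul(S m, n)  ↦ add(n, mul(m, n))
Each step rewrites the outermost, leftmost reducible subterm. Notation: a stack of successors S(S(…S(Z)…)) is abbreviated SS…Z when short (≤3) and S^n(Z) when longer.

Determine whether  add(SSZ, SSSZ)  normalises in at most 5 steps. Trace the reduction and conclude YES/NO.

Answer: YES — reaches normal form S^5(Z) in 3 ≤ 5 steps

Working:
  start: add(SSZ, SSSZ)
  [1] S(add(SZ, SSSZ))
  [2] S(S(add(Z, SSSZ)))
  [3] S^5(Z)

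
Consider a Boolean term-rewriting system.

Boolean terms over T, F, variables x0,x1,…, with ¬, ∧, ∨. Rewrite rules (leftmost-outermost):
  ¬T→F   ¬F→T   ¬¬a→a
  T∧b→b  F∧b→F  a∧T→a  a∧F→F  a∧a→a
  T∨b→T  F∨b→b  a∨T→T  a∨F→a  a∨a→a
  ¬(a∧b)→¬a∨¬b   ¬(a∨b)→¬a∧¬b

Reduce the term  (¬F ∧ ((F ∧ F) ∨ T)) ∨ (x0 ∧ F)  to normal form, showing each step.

Answer: normal form = T  (in 4 steps)

Derivation:
  start: (¬F ∧ ((F ∧ F) ∨ T)) ∨ (x0 ∧ F)
  step 1: (T ∧ ((F ∧ F) ∨ T)) ∨ (x0 ∧ F)
  step 2: ((F ∧ F) ∨ T) ∨ (x0 ∧ F)
  step 3: T ∨ (x0 ∧ F)
  step 4: T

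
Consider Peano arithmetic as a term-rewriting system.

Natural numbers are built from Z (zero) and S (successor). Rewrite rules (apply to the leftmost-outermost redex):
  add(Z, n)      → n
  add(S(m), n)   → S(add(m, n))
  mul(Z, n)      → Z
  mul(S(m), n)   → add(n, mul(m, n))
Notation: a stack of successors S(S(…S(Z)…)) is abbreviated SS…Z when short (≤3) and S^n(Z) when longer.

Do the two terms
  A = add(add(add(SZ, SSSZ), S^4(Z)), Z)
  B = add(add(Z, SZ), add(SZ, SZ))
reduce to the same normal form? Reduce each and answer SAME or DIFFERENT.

Term A:
  start: add(add(add(SZ, SSSZ), S^4(Z)), Z)
  step 1: add(add(S(add(Z, SSSZ)), S^4(Z)), Z)
  step 2: add(S(add(add(Z, SSSZ), S^4(Z))), Z)
  step 3: S(add(add(add(Z, SSSZ), S^4(Z)), Z))
  step 4: S(add(add(SSSZ, S^4(Z)), Z))
  step 5: S(add(S(add(SSZ, S^4(Z))), Z))
  step 6: S(S(add(add(SSZ, S^4(Z)), Z)))
  step 7: S(S(add(S(add(SZ, S^4(Z))), Z)))
  step 8: S(S(S(add(add(SZ, S^4(Z)), Z))))
  step 9: S(S(S(add(S(add(Z, S^4(Z))), Z))))
  step 10: S(S(S(S(add(add(Z, S^4(Z)), Z)))))
  step 11: S(S(S(S(add(S^4(Z), Z)))))
  step 12: S(S(S(S(S(add(SSSZ, Z))))))
  step 13: S(S(S(S(S(S(add(SSZ, Z)))))))
  step 14: S(S(S(S(S(S(S(add(SZ, Z))))))))
  step 15: S(S(S(S(S(S(S(S(add(Z, Z)))))))))
  step 16: S^8(Z)

Term B:
  start: add(add(Z, SZ), add(SZ, SZ))
  step 1: add(SZ, add(SZ, SZ))
  step 2: S(add(Z, add(SZ, SZ)))
  step 3: S(add(SZ, SZ))
  step 4: S(S(add(Z, SZ)))
  step 5: SSSZ

Answer: DIFFERENT — A ⇓ S^8(Z), B ⇓ SSSZ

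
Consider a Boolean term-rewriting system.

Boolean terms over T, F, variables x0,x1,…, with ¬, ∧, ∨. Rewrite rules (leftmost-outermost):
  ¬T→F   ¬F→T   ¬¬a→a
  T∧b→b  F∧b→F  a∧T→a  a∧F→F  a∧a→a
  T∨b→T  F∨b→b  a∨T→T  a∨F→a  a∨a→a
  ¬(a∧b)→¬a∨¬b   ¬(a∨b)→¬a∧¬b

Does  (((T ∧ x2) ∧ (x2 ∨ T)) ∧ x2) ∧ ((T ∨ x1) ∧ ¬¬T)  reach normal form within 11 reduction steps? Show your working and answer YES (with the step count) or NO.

Answer: YES — reaches normal form x2 in 8 ≤ 11 steps

Reduction:
  start: (((T ∧ x2) ∧ (x2 ∨ T)) ∧ x2) ∧ ((T ∨ x1) ∧ ¬¬T)
  →1  ((x2 ∧ (x2 ∨ T)) ∧ x2) ∧ ((T ∨ x1) ∧ ¬¬T)
  →2  ((x2 ∧ T) ∧ x2) ∧ ((T ∨ x1) ∧ ¬¬T)
  →3  (x2 ∧ x2) ∧ ((T ∨ x1) ∧ ¬¬T)
  →4  x2 ∧ ((T ∨ x1) ∧ ¬¬T)
  →5  x2 ∧ (T ∧ ¬¬T)
  →6  x2 ∧ ¬¬T
  →7  x2 ∧ T
  →8  x2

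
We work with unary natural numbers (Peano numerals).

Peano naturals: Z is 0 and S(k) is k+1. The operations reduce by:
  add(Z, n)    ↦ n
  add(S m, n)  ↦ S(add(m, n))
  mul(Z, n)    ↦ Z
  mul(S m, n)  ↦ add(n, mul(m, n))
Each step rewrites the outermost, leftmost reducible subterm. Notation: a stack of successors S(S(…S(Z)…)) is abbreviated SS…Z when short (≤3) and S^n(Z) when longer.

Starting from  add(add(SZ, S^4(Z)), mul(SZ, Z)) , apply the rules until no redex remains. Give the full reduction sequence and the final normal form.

Answer: normal form = S^5(Z)  (in 11 steps)

Working:
  start: add(add(SZ, S^4(Z)), mul(SZ, Z))
  [1] add(S(add(Z, S^4(Z))), mul(SZ, Z))
  [2] S(add(add(Z, S^4(Z)), mul(SZ, Z)))
  [3] S(add(S^4(Z), mul(SZ, Z)))
  [4] S(S(add(SSSZ, mul(SZ, Z))))
  [5] S(S(S(add(SSZ, mul(SZ, Z)))))
  [6] S(S(S(S(add(SZ, mul(SZ, Z))))))
  [7] S(S(S(S(S(add(Z, mul(SZ, Z)))))))
  [8] S(S(S(S(S(mul(SZ, Z))))))
  [9] S(S(S(S(S(add(Z, mul(Z, Z)))))))
  [10] S(S(S(S(S(mul(Z, Z))))))
  [11] S^5(Z)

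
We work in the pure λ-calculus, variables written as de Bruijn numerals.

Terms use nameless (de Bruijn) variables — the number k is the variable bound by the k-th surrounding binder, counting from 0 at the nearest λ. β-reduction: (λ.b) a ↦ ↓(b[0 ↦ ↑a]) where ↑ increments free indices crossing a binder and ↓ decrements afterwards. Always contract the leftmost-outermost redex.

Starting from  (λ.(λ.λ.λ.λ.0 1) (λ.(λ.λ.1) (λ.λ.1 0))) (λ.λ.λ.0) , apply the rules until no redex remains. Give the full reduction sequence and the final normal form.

Answer: normal form = λ.λ.λ.0 1  (in 2 steps)

Derivation:
  start: (λ.(λ.λ.λ.λ.0 1) (λ.(λ.λ.1) (λ.λ.1 0))) (λ.λ.λ.0)
  [1] (λ.λ.λ.λ.0 1) (λ.(λ.λ.1) (λ.λ.1 0))
  [2] λ.λ.λ.0 1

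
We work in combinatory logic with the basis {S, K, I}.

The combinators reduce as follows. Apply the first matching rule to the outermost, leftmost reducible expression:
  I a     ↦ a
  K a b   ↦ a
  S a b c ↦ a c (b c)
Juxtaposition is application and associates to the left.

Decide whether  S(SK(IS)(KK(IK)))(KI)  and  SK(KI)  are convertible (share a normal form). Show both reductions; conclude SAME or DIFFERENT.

Answer: SAME — A ⇓ SK(KI), B ⇓ SK(KI)

Reduction:
Term A:
  start: S(SK(IS)(KK(IK)))(KI)
  →1  S(K(KK(IK))(IS(KK(IK))))(KI)
  →2  S(KK(IK))(KI)
  →3  SK(KI)

Term B:
  start: SK(KI)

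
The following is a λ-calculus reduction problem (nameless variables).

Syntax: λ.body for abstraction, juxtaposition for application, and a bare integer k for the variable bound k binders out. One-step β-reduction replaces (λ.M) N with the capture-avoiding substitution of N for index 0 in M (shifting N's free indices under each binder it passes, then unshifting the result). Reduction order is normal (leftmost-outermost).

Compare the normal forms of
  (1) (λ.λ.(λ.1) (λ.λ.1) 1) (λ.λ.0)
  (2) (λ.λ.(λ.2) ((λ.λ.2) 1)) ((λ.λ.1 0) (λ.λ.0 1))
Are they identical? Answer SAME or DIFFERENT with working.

Term A:
  start: (λ.λ.(λ.1) (λ.λ.1) 1) (λ.λ.0)
  step 1: λ.(λ.1) (λ.λ.1) (λ.λ.0)
  step 2: λ.0 (λ.λ.0)

Term B:
  start: (λ.λ.(λ.2) ((λ.λ.2) 1)) ((λ.λ.1 0) (λ.λ.0 1))
  step 1: λ.(λ.(λ.λ.1 0) (λ.λ.0 1)) ((λ.λ.2) ((λ.λ.1 0) (λ.λ.0 1)))
  step 2: λ.(λ.λ.1 0) (λ.λ.0 1)
  step 3: λ.λ.(λ.λ.0 1) 0
  step 4: λ.λ.λ.0 1

Answer: DIFFERENT — A ⇓ λ.0 (λ.λ.0), B ⇓ λ.λ.λ.0 1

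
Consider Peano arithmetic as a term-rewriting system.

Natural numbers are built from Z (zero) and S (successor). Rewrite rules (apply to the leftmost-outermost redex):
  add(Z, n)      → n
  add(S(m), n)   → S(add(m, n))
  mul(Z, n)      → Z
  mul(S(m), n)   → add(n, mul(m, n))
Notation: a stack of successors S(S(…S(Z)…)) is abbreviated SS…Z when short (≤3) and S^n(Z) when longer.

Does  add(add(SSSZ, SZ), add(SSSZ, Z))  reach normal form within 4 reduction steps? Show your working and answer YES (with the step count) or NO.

  start: add(add(SSSZ, SZ), add(SSSZ, Z))
  →1  add(S(add(SSZ, SZ)), add(SSSZ, Z))
  →2  S(add(add(SSZ, SZ), add(SSSZ, Z)))
  →3  S(add(S(add(SZ, SZ)), add(SSSZ, Z)))
  →4  S(S(add(add(SZ, SZ), add(SSSZ, Z))))

Answer: NO — after 4 steps the term is S(S(add(add(SZ, SZ), add(SSSZ, Z)))), not yet normal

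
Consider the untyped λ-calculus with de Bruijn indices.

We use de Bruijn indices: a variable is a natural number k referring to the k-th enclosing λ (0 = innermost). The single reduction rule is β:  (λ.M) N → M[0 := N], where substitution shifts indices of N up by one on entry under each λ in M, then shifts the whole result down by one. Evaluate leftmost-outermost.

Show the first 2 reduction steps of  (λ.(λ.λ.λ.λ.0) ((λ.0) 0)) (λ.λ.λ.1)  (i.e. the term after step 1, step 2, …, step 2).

  start: (λ.(λ.λ.λ.λ.0) ((λ.0) 0)) (λ.λ.λ.1)
  →1  (λ.λ.λ.λ.0) ((λ.0) (λ.λ.λ.1))
  →2  λ.λ.λ.0

Answer: after 2 steps: λ.λ.λ.0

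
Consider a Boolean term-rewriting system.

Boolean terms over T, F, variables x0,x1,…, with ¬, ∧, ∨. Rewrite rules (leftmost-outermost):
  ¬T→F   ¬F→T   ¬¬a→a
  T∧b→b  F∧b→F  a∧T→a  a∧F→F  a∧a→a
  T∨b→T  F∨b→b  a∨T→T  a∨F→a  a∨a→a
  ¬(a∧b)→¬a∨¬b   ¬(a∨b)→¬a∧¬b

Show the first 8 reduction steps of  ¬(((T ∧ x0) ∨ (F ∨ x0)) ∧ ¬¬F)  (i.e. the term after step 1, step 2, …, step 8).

  start: ¬(((T ∧ x0) ∨ (F ∨ x0)) ∧ ¬¬F)
  [1] ¬((T ∧ x0) ∨ (F ∨ x0)) ∨ ¬¬¬F
  [2] (¬(T ∧ x0) ∧ ¬(F ∨ x0)) ∨ ¬¬¬F
  [3] ((¬T ∨ ¬x0) ∧ ¬(F ∨ x0)) ∨ ¬¬¬F
  [4] ((F ∨ ¬x0) ∧ ¬(F ∨ x0)) ∨ ¬¬¬F
  [5] (¬x0 ∧ ¬(F ∨ x0)) ∨ ¬¬¬F
  [6] (¬x0 ∧ (¬F ∧ ¬x0)) ∨ ¬¬¬F
  [7] (¬x0 ∧ (T ∧ ¬x0)) ∨ ¬¬¬F
  [8] (¬x0 ∧ ¬x0) ∨ ¬¬¬F

Answer: after 8 steps: (¬x0 ∧ ¬x0) ∨ ¬¬¬F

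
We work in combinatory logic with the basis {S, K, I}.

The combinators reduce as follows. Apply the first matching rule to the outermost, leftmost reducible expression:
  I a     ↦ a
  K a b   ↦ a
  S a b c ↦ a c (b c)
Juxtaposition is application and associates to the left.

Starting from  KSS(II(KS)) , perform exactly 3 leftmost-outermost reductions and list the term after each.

  start: KSS(II(KS))
  →1  S(II(KS))
  →2  S(I(KS))
  →3  S(KS)

Answer: after 3 steps: S(KS)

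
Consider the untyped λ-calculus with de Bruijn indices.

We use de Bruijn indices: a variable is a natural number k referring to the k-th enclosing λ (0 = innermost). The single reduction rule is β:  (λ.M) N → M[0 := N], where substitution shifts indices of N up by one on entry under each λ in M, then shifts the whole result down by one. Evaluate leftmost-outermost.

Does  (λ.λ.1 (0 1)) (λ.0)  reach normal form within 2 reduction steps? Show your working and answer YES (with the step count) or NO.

Answer: YES — reaches normal form λ.0 (λ.0) in 2 ≤ 2 steps

Derivation:
  start: (λ.λ.1 (0 1)) (λ.0)
  [1] λ.(λ.0) (0 (λ.0))
  [2] λ.0 (λ.0)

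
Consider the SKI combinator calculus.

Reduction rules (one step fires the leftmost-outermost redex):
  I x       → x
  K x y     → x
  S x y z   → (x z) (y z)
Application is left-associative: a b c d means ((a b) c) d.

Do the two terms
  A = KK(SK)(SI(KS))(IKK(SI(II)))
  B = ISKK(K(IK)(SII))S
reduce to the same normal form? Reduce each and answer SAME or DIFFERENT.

Term A:
  start: KK(SK)(SI(KS))(IKK(SI(II)))
  [1] K(SI(KS))(IKK(SI(II)))
  [2] SI(KS)

Term B:
  start: ISKK(K(IK)(SII))S
  [1] SKK(K(IK)(SII))S
  [2] K(K(IK)(SII))(K(K(IK)(SII)))S
  [3] K(IK)(SII)S
  [4] IKS
  [5] KS

Answer: DIFFERENT — A ⇓ SI(KS), B ⇓ KS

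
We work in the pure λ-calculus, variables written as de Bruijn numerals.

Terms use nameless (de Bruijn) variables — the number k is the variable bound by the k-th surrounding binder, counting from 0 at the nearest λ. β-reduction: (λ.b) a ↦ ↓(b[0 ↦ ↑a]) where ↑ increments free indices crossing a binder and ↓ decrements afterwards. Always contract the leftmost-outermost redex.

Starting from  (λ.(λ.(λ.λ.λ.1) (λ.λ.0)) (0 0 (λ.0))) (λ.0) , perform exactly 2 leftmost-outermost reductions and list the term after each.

  start: (λ.(λ.(λ.λ.λ.1) (λ.λ.0)) (0 0 (λ.0))) (λ.0)
  [1] (λ.(λ.λ.λ.1) (λ.λ.0)) ((λ.0) (λ.0) (λ.0))
  [2] (λ.λ.λ.1) (λ.λ.0)

Answer: after 2 steps: (λ.λ.λ.1) (λ.λ.0)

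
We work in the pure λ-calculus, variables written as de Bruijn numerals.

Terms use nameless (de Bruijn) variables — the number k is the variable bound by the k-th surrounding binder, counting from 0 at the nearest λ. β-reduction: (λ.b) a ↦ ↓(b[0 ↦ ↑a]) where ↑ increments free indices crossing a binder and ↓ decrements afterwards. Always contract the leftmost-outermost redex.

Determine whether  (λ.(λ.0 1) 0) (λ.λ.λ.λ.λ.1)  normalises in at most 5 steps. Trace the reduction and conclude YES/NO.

Answer: YES — reaches normal form λ.λ.λ.λ.1 in 3 ≤ 5 steps

Working:
  start: (λ.(λ.0 1) 0) (λ.λ.λ.λ.λ.1)
  [1] (λ.0 (λ.λ.λ.λ.λ.1)) (λ.λ.λ.λ.λ.1)
  [2] (λ.λ.λ.λ.λ.1) (λ.λ.λ.λ.λ.1)
  [3] λ.λ.λ.λ.1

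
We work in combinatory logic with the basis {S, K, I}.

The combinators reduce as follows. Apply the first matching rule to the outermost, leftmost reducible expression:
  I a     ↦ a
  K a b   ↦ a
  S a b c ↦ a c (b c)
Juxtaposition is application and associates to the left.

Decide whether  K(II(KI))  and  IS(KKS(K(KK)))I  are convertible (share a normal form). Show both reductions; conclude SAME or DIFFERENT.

Answer: DIFFERENT — A ⇓ K(KI), B ⇓ S(K(K(KK)))I

Working:
Term A:
  start: K(II(KI))
  [1] K(I(KI))
  [2] K(KI)

Term B:
  start: IS(KKS(K(KK)))I
  [1] S(KKS(K(KK)))I
  [2] S(K(K(KK)))I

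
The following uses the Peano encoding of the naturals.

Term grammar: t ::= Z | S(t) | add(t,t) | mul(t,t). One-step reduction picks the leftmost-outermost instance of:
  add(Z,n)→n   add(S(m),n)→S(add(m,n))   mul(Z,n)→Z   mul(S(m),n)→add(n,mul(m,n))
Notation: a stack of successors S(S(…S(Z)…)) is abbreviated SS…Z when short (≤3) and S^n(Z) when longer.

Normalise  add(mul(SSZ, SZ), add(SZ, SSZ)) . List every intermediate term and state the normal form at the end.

Answer: normal form = S^5(Z)  (in 12 steps)

Derivation:
  start: add(mul(SSZ, SZ), add(SZ, SSZ))
  [1] add(add(SZ, mul(SZ, SZ)), add(SZ, SSZ))
  [2] add(S(add(Z, mul(SZ, SZ))), add(SZ, SSZ))
  [3] S(add(add(Z, mul(SZ, SZ)), add(SZ, SSZ)))
  [4] S(add(mul(SZ, SZ), add(SZ, SSZ)))
  [5] S(add(add(SZ, mul(Z, SZ)), add(SZ, SSZ)))
  [6] S(add(S(add(Z, mul(Z, SZ))), add(SZ, SSZ)))
  [7] S(S(add(add(Z, mul(Z, SZ)), add(SZ, SSZ))))
  [8] S(S(add(mul(Z, SZ), add(SZ, SSZ))))
  [9] S(S(add(Z, add(SZ, SSZ))))
  [10] S(S(add(SZ, SSZ)))
  [11] S(S(S(add(Z, SSZ))))
  [12] S^5(Z)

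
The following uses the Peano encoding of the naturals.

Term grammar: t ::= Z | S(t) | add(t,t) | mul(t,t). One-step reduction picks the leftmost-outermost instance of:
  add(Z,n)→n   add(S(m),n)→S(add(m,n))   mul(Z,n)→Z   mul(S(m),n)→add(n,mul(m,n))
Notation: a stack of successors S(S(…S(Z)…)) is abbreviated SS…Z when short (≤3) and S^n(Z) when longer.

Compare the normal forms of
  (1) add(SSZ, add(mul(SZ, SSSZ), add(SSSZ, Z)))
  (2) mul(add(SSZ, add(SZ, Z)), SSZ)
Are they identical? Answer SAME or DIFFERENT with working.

Term A:
  start: add(SSZ, add(mul(SZ, SSSZ), add(SSSZ, Z)))
  step 1: S(add(SZ, add(mul(SZ, SSSZ), add(SSSZ, Z))))
  step 2: S(S(add(Z, add(mul(SZ, SSSZ), add(SSSZ, Z)))))
  step 3: S(S(add(mul(SZ, SSSZ), add(SSSZ, Z))))
  step 4: S(S(add(add(SSSZ, mul(Z, SSSZ)), add(SSSZ, Z))))
  step 5: S(S(add(S(add(SSZ, mul(Z, SSSZ))), add(SSSZ, Z))))
  step 6: S(S(S(add(add(SSZ, mul(Z, SSSZ)), add(SSSZ, Z)))))
  step 7: S(S(S(add(S(add(SZ, mul(Z, SSSZ))), add(SSSZ, Z)))))
  step 8: S(S(S(S(add(add(SZ, mul(Z, SSSZ)), add(SSSZ, Z))))))
  step 9: S(S(S(S(add(S(add(Z, mul(Z, SSSZ))), add(SSSZ, Z))))))
  step 10: S(S(S(S(S(add(add(Z, mul(Z, SSSZ)), add(SSSZ, Z)))))))
  step 11: S(S(S(S(S(add(mul(Z, SSSZ), add(SSSZ, Z)))))))
  step 12: S(S(S(S(S(add(Z, add(SSSZ, Z)))))))
  step 13: S(S(S(S(S(add(SSSZ, Z))))))
  step 14: S(S(S(S(S(S(add(SSZ, Z)))))))
  step 15: S(S(S(S(S(S(S(add(SZ, Z))))))))
  step 16: S(S(S(S(S(S(S(S(add(Z, Z)))))))))
  step 17: S^8(Z)

Term B:
  start: mul(add(SSZ, add(SZ, Z)), SSZ)
  step 1: mul(S(add(SZ, add(SZ, Z))), SSZ)
  step 2: add(SSZ, mul(add(SZ, add(SZ, Z)), SSZ))
  step 3: S(add(SZ, mul(add(SZ, add(SZ, Z)), SSZ)))
  step 4: S(S(add(Z, mul(add(SZ, add(SZ, Z)), SSZ))))
  step 5: S(S(mul(add(SZ, add(SZ, Z)), SSZ)))
  step 6: S(S(mul(S(add(Z, add(SZ, Z))), SSZ)))
  step 7: S(S(add(SSZ, mul(add(Z, add(SZ, Z)), SSZ))))
  step 8: S(S(S(add(SZ, mul(add(Z, add(SZ, Z)), SSZ)))))
  step 9: S(S(S(S(add(Z, mul(add(Z, add(SZ, Z)), SSZ))))))
  step 10: S(S(S(S(mul(add(Z, add(SZ, Z)), SSZ)))))
  step 11: S(S(S(S(mul(add(SZ, Z), SSZ)))))
  step 12: S(S(S(S(mul(S(add(Z, Z)), SSZ)))))
  step 13: S(S(S(S(add(SSZ, mul(add(Z, Z), SSZ))))))
  step 14: S(S(S(S(S(add(SZ, mul(add(Z, Z), SSZ)))))))
  step 15: S(S(S(S(S(S(add(Z, mul(add(Z, Z), SSZ))))))))
  step 16: S(S(S(S(S(S(mul(add(Z, Z), SSZ)))))))
  step 17: S(S(S(S(S(S(mul(Z, SSZ)))))))
  step 18: S^6(Z)

Answer: DIFFERENT — A ⇓ S^8(Z), B ⇓ S^6(Z)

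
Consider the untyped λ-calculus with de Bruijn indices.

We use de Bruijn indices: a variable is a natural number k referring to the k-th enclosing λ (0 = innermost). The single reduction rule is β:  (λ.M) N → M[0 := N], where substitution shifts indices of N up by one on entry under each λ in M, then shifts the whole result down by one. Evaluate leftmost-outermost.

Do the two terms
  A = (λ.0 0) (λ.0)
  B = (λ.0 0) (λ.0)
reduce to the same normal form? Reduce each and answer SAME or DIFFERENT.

Term A:
  start: (λ.0 0) (λ.0)
  step 1: (λ.0) (λ.0)
  step 2: λ.0

Term B:
  start: (λ.0 0) (λ.0)
  step 1: (λ.0) (λ.0)
  step 2: λ.0

Answer: SAME — A ⇓ λ.0, B ⇓ λ.0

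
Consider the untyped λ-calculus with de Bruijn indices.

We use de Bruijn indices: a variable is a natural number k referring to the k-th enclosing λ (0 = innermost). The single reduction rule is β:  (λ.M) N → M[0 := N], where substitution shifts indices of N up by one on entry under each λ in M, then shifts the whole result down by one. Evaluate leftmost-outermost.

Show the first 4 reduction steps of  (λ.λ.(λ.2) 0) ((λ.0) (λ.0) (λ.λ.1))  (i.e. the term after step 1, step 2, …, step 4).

  start: (λ.λ.(λ.2) 0) ((λ.0) (λ.0) (λ.λ.1))
  step 1: λ.(λ.(λ.0) (λ.0) (λ.λ.1)) 0
  step 2: λ.(λ.0) (λ.0) (λ.λ.1)
  step 3: λ.(λ.0) (λ.λ.1)
  step 4: λ.λ.λ.1

Answer: after 4 steps: λ.λ.λ.1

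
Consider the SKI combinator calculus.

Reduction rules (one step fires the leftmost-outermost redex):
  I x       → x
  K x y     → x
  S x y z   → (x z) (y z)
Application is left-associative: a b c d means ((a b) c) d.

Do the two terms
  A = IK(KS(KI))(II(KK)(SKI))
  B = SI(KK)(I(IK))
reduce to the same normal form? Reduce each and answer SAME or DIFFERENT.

Answer: DIFFERENT — A ⇓ S, B ⇓ KK

Working:
Term A:
  start: IK(KS(KI))(II(KK)(SKI))
  [1] K(KS(KI))(II(KK)(SKI))
  [2] KS(KI)
  [3] S

Term B:
  start: SI(KK)(I(IK))
  [1] I(I(IK))(KK(I(IK)))
  [2] I(IK)(KK(I(IK)))
  [3] IK(KK(I(IK)))
  [4] K(KK(I(IK)))
  [5] KK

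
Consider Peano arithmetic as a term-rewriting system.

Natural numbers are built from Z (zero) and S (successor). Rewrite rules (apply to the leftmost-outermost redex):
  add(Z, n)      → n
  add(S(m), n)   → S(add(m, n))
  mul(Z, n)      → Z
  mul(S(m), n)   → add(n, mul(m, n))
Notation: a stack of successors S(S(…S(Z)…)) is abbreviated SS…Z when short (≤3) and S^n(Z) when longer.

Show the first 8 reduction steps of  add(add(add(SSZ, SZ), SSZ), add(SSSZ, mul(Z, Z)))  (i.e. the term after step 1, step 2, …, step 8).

  start: add(add(add(SSZ, SZ), SSZ), add(SSSZ, mul(Z, Z)))
  step 1: add(add(S(add(SZ, SZ)), SSZ), add(SSSZ, mul(Z, Z)))
  step 2: add(S(add(add(SZ, SZ), SSZ)), add(SSSZ, mul(Z, Z)))
  step 3: S(add(add(add(SZ, SZ), SSZ), add(SSSZ, mul(Z, Z))))
  step 4: S(add(add(S(add(Z, SZ)), SSZ), add(SSSZ, mul(Z, Z))))
  step 5: S(add(S(add(add(Z, SZ), SSZ)), add(SSSZ, mul(Z, Z))))
  step 6: S(S(add(add(add(Z, SZ), SSZ), add(SSSZ, mul(Z, Z)))))
  step 7: S(S(add(add(SZ, SSZ), add(SSSZ, mul(Z, Z)))))
  step 8: S(S(add(S(add(Z, SSZ)), add(SSSZ, mul(Z, Z)))))

Answer: after 8 steps: S(S(add(S(add(Z, SSZ)), add(SSSZ, mul(Z, Z)))))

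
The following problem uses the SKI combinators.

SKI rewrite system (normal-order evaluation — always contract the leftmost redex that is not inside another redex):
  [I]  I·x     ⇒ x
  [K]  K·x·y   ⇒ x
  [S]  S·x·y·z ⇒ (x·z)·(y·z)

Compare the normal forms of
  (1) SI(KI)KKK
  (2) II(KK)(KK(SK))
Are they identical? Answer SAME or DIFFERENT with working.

Term A:
  start: SI(KI)KKK
  step 1: IK(KIK)KK
  step 2: K(KIK)KK
  step 3: KIKK
  step 4: IK
  step 5: K

Term B:
  start: II(KK)(KK(SK))
  step 1: I(KK)(KK(SK))
  step 2: KK(KK(SK))
  step 3: K

Answer: SAME — A ⇓ K, B ⇓ K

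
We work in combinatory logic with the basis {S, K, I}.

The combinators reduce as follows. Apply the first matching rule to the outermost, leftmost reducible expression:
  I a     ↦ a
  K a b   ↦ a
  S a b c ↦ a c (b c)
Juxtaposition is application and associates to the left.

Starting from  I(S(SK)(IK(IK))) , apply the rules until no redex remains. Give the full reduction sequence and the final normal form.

  start: I(S(SK)(IK(IK)))
  →1  S(SK)(IK(IK))
  →2  S(SK)(K(IK))
  →3  S(SK)(KK)

Answer: normal form = S(SK)(KK)  (in 3 steps)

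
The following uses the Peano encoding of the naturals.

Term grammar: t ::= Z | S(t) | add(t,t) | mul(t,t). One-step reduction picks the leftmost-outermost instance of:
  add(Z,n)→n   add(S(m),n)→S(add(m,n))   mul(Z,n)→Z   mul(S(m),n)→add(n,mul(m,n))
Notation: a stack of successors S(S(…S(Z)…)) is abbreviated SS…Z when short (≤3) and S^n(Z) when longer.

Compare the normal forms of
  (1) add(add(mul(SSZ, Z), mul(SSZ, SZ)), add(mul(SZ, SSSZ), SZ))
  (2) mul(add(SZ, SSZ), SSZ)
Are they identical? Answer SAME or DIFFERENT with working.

Answer: SAME — A ⇓ S^6(Z), B ⇓ S^6(Z)

Working:
Term A:
  start: add(add(mul(SSZ, Z), mul(SSZ, SZ)), add(mul(SZ, SSSZ), SZ))
  [1] add(add(add(Z, mul(SZ, Z)), mul(SSZ, SZ)), add(mul(SZ, SSSZ), SZ))
  [2] add(add(mul(SZ, Z), mul(SSZ, SZ)), add(mul(SZ, SSSZ), SZ))
  [3] add(add(add(Z, mul(Z, Z)), mul(SSZ, SZ)), add(mul(SZ, SSSZ), SZ))
  [4] add(add(mul(Z, Z), mul(SSZ, SZ)), add(mul(SZ, SSSZ), SZ))
  [5] add(add(Z, mul(SSZ, SZ)), add(mul(SZ, SSSZ), SZ))
  [6] add(mul(SSZ, SZ), add(mul(SZ, SSSZ), SZ))
  [7] add(add(SZ, mul(SZ, SZ)), add(mul(SZ, SSSZ), SZ))
  [8] add(S(add(Z, mul(SZ, SZ))), add(mul(SZ, SSSZ), SZ))
  [9] S(add(add(Z, mul(SZ, SZ)), add(mul(SZ, SSSZ), SZ)))
  [10] S(add(mul(SZ, SZ), add(mul(SZ, SSSZ), SZ)))
  [11] S(add(add(SZ, mul(Z, SZ)), add(mul(SZ, SSSZ), SZ)))
  [12] S(add(S(add(Z, mul(Z, SZ))), add(mul(SZ, SSSZ), SZ)))
  [13] S(S(add(add(Z, mul(Z, SZ)), add(mul(SZ, SSSZ), SZ))))
  [14] S(S(add(mul(Z, SZ), add(mul(SZ, SSSZ), SZ))))
  [15] S(S(add(Z, add(mul(SZ, SSSZ), SZ))))
  [16] S(S(add(mul(SZ, SSSZ), SZ)))
  [17] S(S(add(add(SSSZ, mul(Z, SSSZ)), SZ)))
  [18] S(S(add(S(add(SSZ, mul(Z, SSSZ))), SZ)))
  [19] S(S(S(add(add(SSZ, mul(Z, SSSZ)), SZ))))
  [20] S(S(S(add(S(add(SZ, mul(Z, SSSZ))), SZ))))
  [21] S(S(S(S(add(add(SZ, mul(Z, SSSZ)), SZ)))))
  [22] S(S(S(S(add(S(add(Z, mul(Z, SSSZ))), SZ)))))
  [23] S(S(S(S(S(add(add(Z, mul(Z, SSSZ)), SZ))))))
  [24] S(S(S(S(S(add(mul(Z, SSSZ), SZ))))))
  [25] S(S(S(S(S(add(Z, SZ))))))
  [26] S^6(Z)

Term B:
  start: mul(add(SZ, SSZ), SSZ)
  [1] mul(S(add(Z, SSZ)), SSZ)
  [2] add(SSZ, mul(add(Z, SSZ), SSZ))
  [3] S(add(SZ, mul(add(Z, SSZ), SSZ)))
  [4] S(S(add(Z, mul(add(Z, SSZ), SSZ))))
  [5] S(S(mul(add(Z, SSZ), SSZ)))
  [6] S(S(mul(SSZ, SSZ)))
  [7] S(S(add(SSZ, mul(SZ, SSZ))))
  [8] S(S(S(add(SZ, mul(SZ, SSZ)))))
  [9] S(S(S(S(add(Z, mul(SZ, SSZ))))))
  [10] S(S(S(S(mul(SZ, SSZ)))))
  [11] S(S(S(S(add(SSZ, mul(Z, SSZ))))))
  [12] S(S(S(S(S(add(SZ, mul(Z, SSZ)))))))
  [13] S(S(S(S(S(S(add(Z, mul(Z, SSZ))))))))
  [14] S(S(S(S(S(S(mul(Z, SSZ)))))))
  [15] S^6(Z)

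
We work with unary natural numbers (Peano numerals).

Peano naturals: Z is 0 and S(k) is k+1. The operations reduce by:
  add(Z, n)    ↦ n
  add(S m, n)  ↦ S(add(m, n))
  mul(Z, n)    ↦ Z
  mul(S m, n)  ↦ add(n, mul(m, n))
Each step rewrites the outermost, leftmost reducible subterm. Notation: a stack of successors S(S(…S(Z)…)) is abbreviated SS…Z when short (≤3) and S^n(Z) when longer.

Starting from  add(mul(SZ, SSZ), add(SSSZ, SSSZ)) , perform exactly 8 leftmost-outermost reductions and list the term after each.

  start: add(mul(SZ, SSZ), add(SSSZ, SSSZ))
  [1] add(add(SSZ, mul(Z, SSZ)), add(SSSZ, SSSZ))
  [2] add(S(add(SZ, mul(Z, SSZ))), add(SSSZ, SSSZ))
  [3] S(add(add(SZ, mul(Z, SSZ)), add(SSSZ, SSSZ)))
  [4] S(add(S(add(Z, mul(Z, SSZ))), add(SSSZ, SSSZ)))
  [5] S(S(add(add(Z, mul(Z, SSZ)), add(SSSZ, SSSZ))))
  [6] S(S(add(mul(Z, SSZ), add(SSSZ, SSSZ))))
  [7] S(S(add(Z, add(SSSZ, SSSZ))))
  [8] S(S(add(SSSZ, SSSZ)))

Answer: after 8 steps: S(S(add(SSSZ, SSSZ)))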